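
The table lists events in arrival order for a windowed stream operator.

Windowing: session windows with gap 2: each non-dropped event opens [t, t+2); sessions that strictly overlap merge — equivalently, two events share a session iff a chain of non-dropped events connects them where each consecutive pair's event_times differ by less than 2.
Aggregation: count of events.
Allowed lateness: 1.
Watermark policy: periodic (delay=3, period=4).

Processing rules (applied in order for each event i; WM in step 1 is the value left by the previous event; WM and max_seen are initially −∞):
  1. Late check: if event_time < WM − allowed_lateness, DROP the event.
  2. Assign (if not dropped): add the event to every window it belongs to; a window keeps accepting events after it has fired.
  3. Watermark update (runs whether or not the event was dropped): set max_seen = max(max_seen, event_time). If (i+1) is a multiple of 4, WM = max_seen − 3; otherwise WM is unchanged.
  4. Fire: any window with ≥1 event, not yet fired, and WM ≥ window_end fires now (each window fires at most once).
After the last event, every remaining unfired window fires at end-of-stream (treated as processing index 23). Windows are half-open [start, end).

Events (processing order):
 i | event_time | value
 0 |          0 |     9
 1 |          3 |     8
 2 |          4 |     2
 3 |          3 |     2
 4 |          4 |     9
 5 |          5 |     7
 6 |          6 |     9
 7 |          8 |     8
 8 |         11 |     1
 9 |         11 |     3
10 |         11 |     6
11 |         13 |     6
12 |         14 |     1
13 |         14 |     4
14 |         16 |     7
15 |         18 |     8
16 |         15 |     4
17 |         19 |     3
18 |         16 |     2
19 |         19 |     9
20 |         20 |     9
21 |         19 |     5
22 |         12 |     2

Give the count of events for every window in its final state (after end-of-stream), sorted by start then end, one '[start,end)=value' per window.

[0,2)=1 [3,8)=6 [8,10)=1 [11,13)=3 [13,18)=6 [18,22)=5

i=0 t=0 v=9: → [0,2); WM=−∞
i=1 t=3 v=8: → [3,5); WM=−∞
i=2 t=4 v=2: → [3,6); WM=−∞
i=3 t=3 v=2: → [3,6); WM=1
i=4 t=4 v=9: → [3,6); WM=1
i=5 t=5 v=7: → [3,7); WM=1
i=6 t=6 v=9: → [3,8); WM=1
i=7 t=8 v=8: → [8,10); WM=5
i=8 t=11 v=1: → [11,13); WM=5
i=9 t=11 v=3: → [11,13); WM=5
i=10 t=11 v=6: → [11,13); WM=5
i=11 t=13 v=6: → [13,15); WM=10
i=12 t=14 v=1: → [13,16); WM=10
i=13 t=14 v=4: → [13,16); WM=10
i=14 t=16 v=7: → [16,18); WM=10
i=15 t=18 v=8: → [18,20); WM=15
i=16 t=15 v=4: → [13,18); WM=15
i=17 t=19 v=3: → [18,21); WM=15
i=18 t=16 v=2: → [13,18); WM=15
i=19 t=19 v=9: → [18,21); WM=16
i=20 t=20 v=9: → [18,22); WM=16
i=21 t=19 v=5: → [18,22); WM=16
i=22 t=12 v=2: DROP (t<16-1); WM=16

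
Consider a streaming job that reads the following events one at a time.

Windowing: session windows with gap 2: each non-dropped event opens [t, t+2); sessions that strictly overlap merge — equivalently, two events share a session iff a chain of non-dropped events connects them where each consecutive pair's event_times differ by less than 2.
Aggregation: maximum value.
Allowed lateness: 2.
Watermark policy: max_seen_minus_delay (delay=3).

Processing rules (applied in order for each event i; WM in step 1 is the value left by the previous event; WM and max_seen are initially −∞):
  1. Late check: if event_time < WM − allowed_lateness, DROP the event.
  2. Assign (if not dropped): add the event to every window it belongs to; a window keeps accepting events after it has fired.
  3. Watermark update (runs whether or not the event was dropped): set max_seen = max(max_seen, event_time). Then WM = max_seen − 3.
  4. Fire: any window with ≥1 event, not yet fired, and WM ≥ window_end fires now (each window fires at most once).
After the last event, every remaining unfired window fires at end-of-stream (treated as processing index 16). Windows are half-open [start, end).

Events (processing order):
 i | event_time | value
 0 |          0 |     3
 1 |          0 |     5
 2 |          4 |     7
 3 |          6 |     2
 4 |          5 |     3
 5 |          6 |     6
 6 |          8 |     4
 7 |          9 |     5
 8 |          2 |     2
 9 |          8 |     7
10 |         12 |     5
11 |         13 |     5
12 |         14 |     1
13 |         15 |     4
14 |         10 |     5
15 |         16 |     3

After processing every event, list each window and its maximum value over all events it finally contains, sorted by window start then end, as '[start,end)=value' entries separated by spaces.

[0,2)=5 [4,8)=7 [8,12)=7 [12,18)=5

i=0 t=0 v=3: → [0,2); WM=-3
i=1 t=0 v=5: → [0,2); WM=-3
i=2 t=4 v=7: → [4,6); WM=1
i=3 t=6 v=2: → [6,8); WM=3
i=4 t=5 v=3: → [4,8); WM=3
i=5 t=6 v=6: → [4,8); WM=3
i=6 t=8 v=4: → [8,10); WM=5
i=7 t=9 v=5: → [8,11); WM=6
i=8 t=2 v=2: DROP (t<6-2); WM=6
i=9 t=8 v=7: → [8,11); WM=6
i=10 t=12 v=5: → [12,14); WM=9
i=11 t=13 v=5: → [12,15); WM=10
i=12 t=14 v=1: → [12,16); WM=11
i=13 t=15 v=4: → [12,17); WM=12
i=14 t=10 v=5: → [8,12); WM=12
i=15 t=16 v=3: → [12,18); WM=13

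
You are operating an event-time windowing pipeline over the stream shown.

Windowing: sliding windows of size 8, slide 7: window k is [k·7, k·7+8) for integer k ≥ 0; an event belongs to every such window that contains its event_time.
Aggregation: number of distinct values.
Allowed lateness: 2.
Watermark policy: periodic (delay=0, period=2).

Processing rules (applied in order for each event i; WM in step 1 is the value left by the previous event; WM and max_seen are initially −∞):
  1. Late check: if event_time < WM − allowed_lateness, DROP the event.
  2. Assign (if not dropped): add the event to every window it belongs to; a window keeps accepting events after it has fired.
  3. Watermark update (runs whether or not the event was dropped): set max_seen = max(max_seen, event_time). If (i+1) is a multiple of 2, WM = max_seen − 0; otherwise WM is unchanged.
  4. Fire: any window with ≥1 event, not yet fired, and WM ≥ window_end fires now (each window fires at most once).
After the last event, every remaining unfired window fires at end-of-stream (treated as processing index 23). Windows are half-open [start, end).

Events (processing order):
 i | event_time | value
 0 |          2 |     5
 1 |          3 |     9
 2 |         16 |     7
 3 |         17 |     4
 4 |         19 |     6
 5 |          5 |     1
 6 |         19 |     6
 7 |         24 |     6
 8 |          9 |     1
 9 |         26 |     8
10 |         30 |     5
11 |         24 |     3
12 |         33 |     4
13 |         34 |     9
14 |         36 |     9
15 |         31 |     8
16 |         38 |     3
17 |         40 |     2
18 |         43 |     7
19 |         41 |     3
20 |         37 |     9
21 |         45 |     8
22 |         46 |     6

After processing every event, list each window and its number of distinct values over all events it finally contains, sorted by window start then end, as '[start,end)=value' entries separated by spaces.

i=0 t=2 v=5: → [0,8); WM=−∞
i=1 t=3 v=9: → [0,8); WM=3
i=2 t=16 v=7: → [14,22); WM=3
i=3 t=17 v=4: → [14,22); WM=17; [0,8) fires=2
i=4 t=19 v=6: → [14,22); WM=17
i=5 t=5 v=1: DROP (t<17-2); WM=19
i=6 t=19 v=6: → [14,22); WM=19
i=7 t=24 v=6: → [21,29); WM=24; [14,22) fires=3
i=8 t=9 v=1: DROP (t<24-2); WM=24
i=9 t=26 v=8: → [21,29); WM=26
i=10 t=30 v=5: → [28,36); WM=26
i=11 t=24 v=3: → [21,29); WM=30; [21,29) fires=3
i=12 t=33 v=4: → [28,36); WM=30
i=13 t=34 v=9: → [28,36); WM=34
i=14 t=36 v=9: → [35,43); WM=34
i=15 t=31 v=8: DROP (t<34-2); WM=36; [28,36) fires=3
i=16 t=38 v=3: → [35,43); WM=36
i=17 t=40 v=2: → [35,43); WM=40
i=18 t=43 v=7: → [42,50); WM=40
i=19 t=41 v=3: → [35,43); WM=43; [35,43) fires=3
i=20 t=37 v=9: DROP (t<43-2); WM=43
i=21 t=45 v=8: → [42,50); WM=45
i=22 t=46 v=6: → [42,50); WM=45

[0,8)=2 [14,22)=3 [21,29)=3 [28,36)=3 [35,43)=3 [42,50)=3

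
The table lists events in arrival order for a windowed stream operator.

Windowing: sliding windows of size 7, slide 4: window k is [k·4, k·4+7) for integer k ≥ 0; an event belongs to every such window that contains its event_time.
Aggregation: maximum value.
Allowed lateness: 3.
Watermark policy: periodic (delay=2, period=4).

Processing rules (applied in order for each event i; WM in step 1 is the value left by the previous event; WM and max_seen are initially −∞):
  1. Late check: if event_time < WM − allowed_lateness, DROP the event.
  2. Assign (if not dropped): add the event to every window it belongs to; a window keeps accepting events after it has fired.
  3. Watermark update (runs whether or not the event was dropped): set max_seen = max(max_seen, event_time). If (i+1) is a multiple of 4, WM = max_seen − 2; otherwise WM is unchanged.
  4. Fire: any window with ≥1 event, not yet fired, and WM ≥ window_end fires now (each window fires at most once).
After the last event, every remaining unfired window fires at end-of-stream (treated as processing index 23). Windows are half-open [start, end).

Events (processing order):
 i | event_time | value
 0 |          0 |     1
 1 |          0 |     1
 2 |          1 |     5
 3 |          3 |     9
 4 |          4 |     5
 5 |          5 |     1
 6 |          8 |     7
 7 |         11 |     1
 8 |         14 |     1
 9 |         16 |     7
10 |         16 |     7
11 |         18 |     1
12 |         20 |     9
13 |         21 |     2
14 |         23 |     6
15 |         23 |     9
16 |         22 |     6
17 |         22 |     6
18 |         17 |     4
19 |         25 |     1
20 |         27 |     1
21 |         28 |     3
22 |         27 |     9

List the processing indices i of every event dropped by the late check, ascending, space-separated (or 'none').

i=0 t=0 v=1: → [0,7); WM=−∞
i=1 t=0 v=1: → [0,7); WM=−∞
i=2 t=1 v=5: → [0,7); WM=−∞
i=3 t=3 v=9: → [0,7); WM=1
i=4 t=4 v=5: → [4,11),[0,7); WM=1
i=5 t=5 v=1: → [4,11),[0,7); WM=1
i=6 t=8 v=7: → [8,15),[4,11); WM=1
i=7 t=11 v=1: → [8,15); WM=9; [0,7) fires=9
i=8 t=14 v=1: → [12,19),[8,15); WM=9
i=9 t=16 v=7: → [16,23),[12,19); WM=9
i=10 t=16 v=7: → [16,23),[12,19); WM=9
i=11 t=18 v=1: → [16,23),[12,19); WM=16; [4,11) fires=7 [8,15) fires=7
i=12 t=20 v=9: → [20,27),[16,23); WM=16
i=13 t=21 v=2: → [20,27),[16,23); WM=16
i=14 t=23 v=6: → [20,27); WM=16
i=15 t=23 v=9: → [20,27); WM=21; [12,19) fires=7
i=16 t=22 v=6: → [20,27),[16,23); WM=21
i=17 t=22 v=6: → [20,27),[16,23); WM=21
i=18 t=17 v=4: DROP (t<21-3); WM=21
i=19 t=25 v=1: → [24,31),[20,27); WM=23; [16,23) fires=9
i=20 t=27 v=1: → [24,31); WM=23
i=21 t=28 v=3: → [28,35),[24,31); WM=23
i=22 t=27 v=9: → [24,31); WM=23

18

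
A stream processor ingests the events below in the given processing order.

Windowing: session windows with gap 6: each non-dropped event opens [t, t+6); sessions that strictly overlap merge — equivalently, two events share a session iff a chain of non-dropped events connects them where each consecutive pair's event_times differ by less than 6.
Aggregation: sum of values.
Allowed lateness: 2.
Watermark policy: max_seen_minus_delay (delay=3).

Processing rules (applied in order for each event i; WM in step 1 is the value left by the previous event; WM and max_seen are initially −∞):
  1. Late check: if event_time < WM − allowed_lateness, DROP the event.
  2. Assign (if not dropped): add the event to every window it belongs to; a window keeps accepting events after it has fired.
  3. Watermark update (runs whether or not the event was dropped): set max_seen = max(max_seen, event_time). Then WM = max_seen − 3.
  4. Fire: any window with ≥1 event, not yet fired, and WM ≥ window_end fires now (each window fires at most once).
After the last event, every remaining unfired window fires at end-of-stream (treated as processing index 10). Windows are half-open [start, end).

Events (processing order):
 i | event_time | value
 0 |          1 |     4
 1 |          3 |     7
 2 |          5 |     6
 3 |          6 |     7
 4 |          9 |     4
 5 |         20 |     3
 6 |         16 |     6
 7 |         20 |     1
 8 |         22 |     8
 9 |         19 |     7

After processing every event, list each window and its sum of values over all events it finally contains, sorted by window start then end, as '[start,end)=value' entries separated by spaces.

[1,15)=28 [16,28)=25

i=0 t=1 v=4: → [1,7); WM=-2
i=1 t=3 v=7: → [1,9); WM=0
i=2 t=5 v=6: → [1,11); WM=2
i=3 t=6 v=7: → [1,12); WM=3
i=4 t=9 v=4: → [1,15); WM=6
i=5 t=20 v=3: → [20,26); WM=17
i=6 t=16 v=6: → [16,26); WM=17
i=7 t=20 v=1: → [16,26); WM=17
i=8 t=22 v=8: → [16,28); WM=19
i=9 t=19 v=7: → [16,28); WM=19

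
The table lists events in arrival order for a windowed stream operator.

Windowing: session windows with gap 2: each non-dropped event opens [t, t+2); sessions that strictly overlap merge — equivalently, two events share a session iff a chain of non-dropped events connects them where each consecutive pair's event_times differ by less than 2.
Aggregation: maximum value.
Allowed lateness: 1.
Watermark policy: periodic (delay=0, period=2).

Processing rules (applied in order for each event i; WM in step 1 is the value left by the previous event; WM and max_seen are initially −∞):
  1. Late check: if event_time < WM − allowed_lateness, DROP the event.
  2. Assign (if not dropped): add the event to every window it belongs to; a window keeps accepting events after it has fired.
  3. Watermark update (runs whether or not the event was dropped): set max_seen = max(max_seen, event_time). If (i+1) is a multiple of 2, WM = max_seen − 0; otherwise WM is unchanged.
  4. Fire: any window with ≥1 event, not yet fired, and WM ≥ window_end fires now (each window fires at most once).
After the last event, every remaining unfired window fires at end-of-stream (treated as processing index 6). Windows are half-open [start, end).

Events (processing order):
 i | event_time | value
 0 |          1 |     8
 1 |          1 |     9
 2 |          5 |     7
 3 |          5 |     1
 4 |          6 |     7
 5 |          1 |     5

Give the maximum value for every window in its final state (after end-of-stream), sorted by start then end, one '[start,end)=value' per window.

[1,3)=9 [5,8)=7

i=0 t=1 v=8: → [1,3); WM=−∞
i=1 t=1 v=9: → [1,3); WM=1
i=2 t=5 v=7: → [5,7); WM=1
i=3 t=5 v=1: → [5,7); WM=5
i=4 t=6 v=7: → [5,8); WM=5
i=5 t=1 v=5: DROP (t<5-1); WM=6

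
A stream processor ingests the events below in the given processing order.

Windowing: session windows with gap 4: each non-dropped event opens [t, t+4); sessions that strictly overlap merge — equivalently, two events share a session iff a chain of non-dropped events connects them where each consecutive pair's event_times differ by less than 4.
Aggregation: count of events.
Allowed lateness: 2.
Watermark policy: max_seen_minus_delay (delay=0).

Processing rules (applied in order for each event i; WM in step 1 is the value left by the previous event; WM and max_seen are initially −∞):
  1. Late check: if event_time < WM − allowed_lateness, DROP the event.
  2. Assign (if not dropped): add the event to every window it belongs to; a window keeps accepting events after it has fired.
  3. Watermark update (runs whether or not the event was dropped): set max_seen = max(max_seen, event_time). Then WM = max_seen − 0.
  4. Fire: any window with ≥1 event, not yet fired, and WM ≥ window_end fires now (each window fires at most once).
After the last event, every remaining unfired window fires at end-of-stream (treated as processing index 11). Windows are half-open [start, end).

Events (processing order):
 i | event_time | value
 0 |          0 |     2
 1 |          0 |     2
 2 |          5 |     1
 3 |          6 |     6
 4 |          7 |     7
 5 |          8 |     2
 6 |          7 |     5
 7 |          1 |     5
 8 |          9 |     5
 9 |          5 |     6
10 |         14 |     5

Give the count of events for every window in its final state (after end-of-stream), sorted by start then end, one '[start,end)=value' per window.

[0,4)=2 [5,13)=6 [14,18)=1

i=0 t=0 v=2: → [0,4); WM=0
i=1 t=0 v=2: → [0,4); WM=0
i=2 t=5 v=1: → [5,9); WM=5
i=3 t=6 v=6: → [5,10); WM=6
i=4 t=7 v=7: → [5,11); WM=7
i=5 t=8 v=2: → [5,12); WM=8
i=6 t=7 v=5: → [5,12); WM=8
i=7 t=1 v=5: DROP (t<8-2); WM=8
i=8 t=9 v=5: → [5,13); WM=9
i=9 t=5 v=6: DROP (t<9-2); WM=9
i=10 t=14 v=5: → [14,18); WM=14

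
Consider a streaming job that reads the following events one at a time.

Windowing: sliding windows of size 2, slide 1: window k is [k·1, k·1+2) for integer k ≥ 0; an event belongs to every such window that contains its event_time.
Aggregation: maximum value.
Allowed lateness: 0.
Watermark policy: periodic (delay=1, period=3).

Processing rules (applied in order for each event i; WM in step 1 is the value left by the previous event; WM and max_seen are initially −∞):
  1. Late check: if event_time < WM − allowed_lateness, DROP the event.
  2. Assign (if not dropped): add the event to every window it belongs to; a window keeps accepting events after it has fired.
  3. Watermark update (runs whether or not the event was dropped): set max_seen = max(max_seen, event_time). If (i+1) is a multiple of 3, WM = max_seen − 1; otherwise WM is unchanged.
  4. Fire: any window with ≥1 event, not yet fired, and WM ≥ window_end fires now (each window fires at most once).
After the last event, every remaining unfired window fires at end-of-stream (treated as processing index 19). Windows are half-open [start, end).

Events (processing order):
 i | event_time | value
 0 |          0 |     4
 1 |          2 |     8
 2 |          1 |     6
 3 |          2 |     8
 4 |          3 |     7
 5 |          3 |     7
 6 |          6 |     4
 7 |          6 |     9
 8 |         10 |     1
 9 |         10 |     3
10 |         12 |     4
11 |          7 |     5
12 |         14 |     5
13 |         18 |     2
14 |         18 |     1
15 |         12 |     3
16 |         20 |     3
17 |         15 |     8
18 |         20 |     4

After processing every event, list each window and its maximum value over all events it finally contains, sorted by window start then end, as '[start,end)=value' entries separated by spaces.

[0,2)=6 [1,3)=8 [2,4)=8 [3,5)=7 [5,7)=9 [6,8)=9 [9,11)=3 [10,12)=3 [11,13)=4 [12,14)=4 [13,15)=5 [14,16)=5 [17,19)=2 [18,20)=2 [19,21)=4 [20,22)=4

i=0 t=0 v=4: → [0,2); WM=−∞
i=1 t=2 v=8: → [2,4),[1,3); WM=−∞
i=2 t=1 v=6: → [1,3),[0,2); WM=1
i=3 t=2 v=8: → [2,4),[1,3); WM=1
i=4 t=3 v=7: → [3,5),[2,4); WM=1
i=5 t=3 v=7: → [3,5),[2,4); WM=2; [0,2) fires=6
i=6 t=6 v=4: → [6,8),[5,7); WM=2
i=7 t=6 v=9: → [6,8),[5,7); WM=2
i=8 t=10 v=1: → [10,12),[9,11); WM=9; [1,3) fires=8 [2,4) fires=8 [3,5) fires=7 [5,7) fires=9 [6,8) fires=9
i=9 t=10 v=3: → [10,12),[9,11); WM=9
i=10 t=12 v=4: → [12,14),[11,13); WM=9
i=11 t=7 v=5: DROP (t<9-0); WM=11; [9,11) fires=3
i=12 t=14 v=5: → [14,16),[13,15); WM=11
i=13 t=18 v=2: → [18,20),[17,19); WM=11
i=14 t=18 v=1: → [18,20),[17,19); WM=17; [10,12) fires=3 [11,13) fires=4 [12,14) fires=4 [13,15) fires=5 [14,16) fires=5
i=15 t=12 v=3: DROP (t<17-0); WM=17
i=16 t=20 v=3: → [20,22),[19,21); WM=17
i=17 t=15 v=8: DROP (t<17-0); WM=19; [17,19) fires=2
i=18 t=20 v=4: → [20,22),[19,21); WM=19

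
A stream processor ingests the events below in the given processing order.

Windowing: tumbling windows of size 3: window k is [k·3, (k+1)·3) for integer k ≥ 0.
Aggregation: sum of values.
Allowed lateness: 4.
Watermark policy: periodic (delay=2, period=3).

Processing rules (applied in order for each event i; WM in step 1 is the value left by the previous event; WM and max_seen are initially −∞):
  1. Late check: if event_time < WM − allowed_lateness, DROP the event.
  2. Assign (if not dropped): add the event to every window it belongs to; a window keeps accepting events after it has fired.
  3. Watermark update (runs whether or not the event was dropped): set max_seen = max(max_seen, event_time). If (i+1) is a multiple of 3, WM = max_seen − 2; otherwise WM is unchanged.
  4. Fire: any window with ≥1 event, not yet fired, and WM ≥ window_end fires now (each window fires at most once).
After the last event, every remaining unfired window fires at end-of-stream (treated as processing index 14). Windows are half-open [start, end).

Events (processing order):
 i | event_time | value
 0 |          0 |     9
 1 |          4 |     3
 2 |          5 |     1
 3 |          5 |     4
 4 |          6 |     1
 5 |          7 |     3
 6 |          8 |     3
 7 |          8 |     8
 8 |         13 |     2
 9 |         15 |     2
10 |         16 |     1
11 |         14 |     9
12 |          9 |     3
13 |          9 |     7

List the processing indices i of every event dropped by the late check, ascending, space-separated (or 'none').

i=0 t=0 v=9: → [0,3); WM=−∞
i=1 t=4 v=3: → [3,6); WM=−∞
i=2 t=5 v=1: → [3,6); WM=3; [0,3) fires=9
i=3 t=5 v=4: → [3,6); WM=3
i=4 t=6 v=1: → [6,9); WM=3
i=5 t=7 v=3: → [6,9); WM=5
i=6 t=8 v=3: → [6,9); WM=5
i=7 t=8 v=8: → [6,9); WM=5
i=8 t=13 v=2: → [12,15); WM=11; [3,6) fires=8 [6,9) fires=15
i=9 t=15 v=2: → [15,18); WM=11
i=10 t=16 v=1: → [15,18); WM=11
i=11 t=14 v=9: → [12,15); WM=14
i=12 t=9 v=3: DROP (t<14-4); WM=14
i=13 t=9 v=7: DROP (t<14-4); WM=14

12 13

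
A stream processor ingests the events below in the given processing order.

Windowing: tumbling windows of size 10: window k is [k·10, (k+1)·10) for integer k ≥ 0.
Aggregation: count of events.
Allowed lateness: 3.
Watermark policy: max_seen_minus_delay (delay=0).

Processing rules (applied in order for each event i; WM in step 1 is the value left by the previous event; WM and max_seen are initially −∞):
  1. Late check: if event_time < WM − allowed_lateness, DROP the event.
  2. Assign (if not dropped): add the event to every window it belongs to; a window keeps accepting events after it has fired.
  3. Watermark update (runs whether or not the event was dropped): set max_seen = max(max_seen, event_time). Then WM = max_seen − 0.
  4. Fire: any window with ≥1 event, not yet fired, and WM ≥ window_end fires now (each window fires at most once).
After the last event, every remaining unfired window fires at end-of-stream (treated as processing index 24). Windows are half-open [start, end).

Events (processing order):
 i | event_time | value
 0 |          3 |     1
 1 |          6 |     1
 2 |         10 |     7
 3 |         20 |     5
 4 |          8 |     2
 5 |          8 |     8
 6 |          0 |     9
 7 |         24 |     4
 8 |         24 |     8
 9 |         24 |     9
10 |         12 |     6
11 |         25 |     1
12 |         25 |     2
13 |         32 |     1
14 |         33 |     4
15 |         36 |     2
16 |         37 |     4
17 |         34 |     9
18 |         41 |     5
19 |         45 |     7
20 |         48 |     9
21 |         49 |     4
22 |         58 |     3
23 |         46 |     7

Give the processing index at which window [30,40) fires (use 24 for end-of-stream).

i=0 t=3 v=1: → [0,10); WM=3
i=1 t=6 v=1: → [0,10); WM=6
i=2 t=10 v=7: → [10,20); WM=10; [0,10) fires=2
i=3 t=20 v=5: → [20,30); WM=20; [10,20) fires=1
i=4 t=8 v=2: DROP (t<20-3); WM=20
i=5 t=8 v=8: DROP (t<20-3); WM=20
i=6 t=0 v=9: DROP (t<20-3); WM=20
i=7 t=24 v=4: → [20,30); WM=24
i=8 t=24 v=8: → [20,30); WM=24
i=9 t=24 v=9: → [20,30); WM=24
i=10 t=12 v=6: DROP (t<24-3); WM=24
i=11 t=25 v=1: → [20,30); WM=25
i=12 t=25 v=2: → [20,30); WM=25
i=13 t=32 v=1: → [30,40); WM=32; [20,30) fires=6
i=14 t=33 v=4: → [30,40); WM=33
i=15 t=36 v=2: → [30,40); WM=36
i=16 t=37 v=4: → [30,40); WM=37
i=17 t=34 v=9: → [30,40); WM=37
i=18 t=41 v=5: → [40,50); WM=41; [30,40) fires=5
i=19 t=45 v=7: → [40,50); WM=45
i=20 t=48 v=9: → [40,50); WM=48
i=21 t=49 v=4: → [40,50); WM=49
i=22 t=58 v=3: → [50,60); WM=58; [40,50) fires=4
i=23 t=46 v=7: DROP (t<58-3); WM=58

18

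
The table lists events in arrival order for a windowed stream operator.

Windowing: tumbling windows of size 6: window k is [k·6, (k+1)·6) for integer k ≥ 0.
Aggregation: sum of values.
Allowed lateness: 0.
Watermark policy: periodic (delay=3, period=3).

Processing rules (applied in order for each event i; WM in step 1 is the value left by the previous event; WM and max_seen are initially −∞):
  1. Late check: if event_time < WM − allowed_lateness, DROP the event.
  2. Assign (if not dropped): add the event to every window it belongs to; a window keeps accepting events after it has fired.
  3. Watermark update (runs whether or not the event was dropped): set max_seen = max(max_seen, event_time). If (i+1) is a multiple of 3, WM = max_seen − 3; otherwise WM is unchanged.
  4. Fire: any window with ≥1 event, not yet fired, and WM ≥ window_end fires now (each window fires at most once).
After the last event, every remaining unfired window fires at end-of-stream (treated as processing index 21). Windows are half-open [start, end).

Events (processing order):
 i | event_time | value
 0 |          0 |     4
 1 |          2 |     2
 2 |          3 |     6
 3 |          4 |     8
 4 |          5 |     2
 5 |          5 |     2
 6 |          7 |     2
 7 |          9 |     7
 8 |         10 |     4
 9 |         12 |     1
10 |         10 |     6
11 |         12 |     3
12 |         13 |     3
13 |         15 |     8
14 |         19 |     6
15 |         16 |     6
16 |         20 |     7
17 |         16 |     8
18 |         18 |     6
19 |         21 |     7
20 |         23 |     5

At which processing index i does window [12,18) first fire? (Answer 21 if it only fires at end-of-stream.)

i=0 t=0 v=4: → [0,6); WM=−∞
i=1 t=2 v=2: → [0,6); WM=−∞
i=2 t=3 v=6: → [0,6); WM=0
i=3 t=4 v=8: → [0,6); WM=0
i=4 t=5 v=2: → [0,6); WM=0
i=5 t=5 v=2: → [0,6); WM=2
i=6 t=7 v=2: → [6,12); WM=2
i=7 t=9 v=7: → [6,12); WM=2
i=8 t=10 v=4: → [6,12); WM=7; [0,6) fires=24
i=9 t=12 v=1: → [12,18); WM=7
i=10 t=10 v=6: → [6,12); WM=7
i=11 t=12 v=3: → [12,18); WM=9
i=12 t=13 v=3: → [12,18); WM=9
i=13 t=15 v=8: → [12,18); WM=9
i=14 t=19 v=6: → [18,24); WM=16; [6,12) fires=19
i=15 t=16 v=6: → [12,18); WM=16
i=16 t=20 v=7: → [18,24); WM=16
i=17 t=16 v=8: → [12,18); WM=17
i=18 t=18 v=6: → [18,24); WM=17
i=19 t=21 v=7: → [18,24); WM=17
i=20 t=23 v=5: → [18,24); WM=20; [12,18) fires=29

20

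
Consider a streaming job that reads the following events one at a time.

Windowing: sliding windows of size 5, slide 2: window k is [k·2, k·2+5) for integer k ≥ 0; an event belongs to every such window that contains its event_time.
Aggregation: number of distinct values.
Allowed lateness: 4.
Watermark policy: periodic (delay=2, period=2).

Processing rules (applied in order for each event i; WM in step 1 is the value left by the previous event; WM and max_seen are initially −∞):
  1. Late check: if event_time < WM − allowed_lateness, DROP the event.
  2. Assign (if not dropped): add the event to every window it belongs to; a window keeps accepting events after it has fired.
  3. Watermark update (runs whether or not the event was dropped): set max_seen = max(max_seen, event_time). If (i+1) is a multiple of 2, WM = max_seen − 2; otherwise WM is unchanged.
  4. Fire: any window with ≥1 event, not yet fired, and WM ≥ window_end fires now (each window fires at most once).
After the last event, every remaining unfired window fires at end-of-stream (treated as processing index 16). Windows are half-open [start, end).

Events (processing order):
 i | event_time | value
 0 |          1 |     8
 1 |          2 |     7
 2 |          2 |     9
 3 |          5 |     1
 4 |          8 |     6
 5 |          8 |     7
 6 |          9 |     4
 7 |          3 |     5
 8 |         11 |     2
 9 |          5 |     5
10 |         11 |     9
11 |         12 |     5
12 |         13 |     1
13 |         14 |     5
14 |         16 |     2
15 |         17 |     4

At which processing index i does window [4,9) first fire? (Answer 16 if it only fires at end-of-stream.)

i=0 t=1 v=8: → [0,5); WM=−∞
i=1 t=2 v=7: → [2,7),[0,5); WM=0
i=2 t=2 v=9: → [2,7),[0,5); WM=0
i=3 t=5 v=1: → [4,9),[2,7); WM=3
i=4 t=8 v=6: → [8,13),[6,11),[4,9); WM=3
i=5 t=8 v=7: → [8,13),[6,11),[4,9); WM=6; [0,5) fires=3
i=6 t=9 v=4: → [8,13),[6,11); WM=6
i=7 t=3 v=5: → [2,7),[0,5); WM=7; [2,7) fires=4
i=8 t=11 v=2: → [10,15),[8,13); WM=7
i=9 t=5 v=5: → [4,9),[2,7); WM=9; [4,9) fires=4
i=10 t=11 v=9: → [10,15),[8,13); WM=9
i=11 t=12 v=5: → [12,17),[10,15),[8,13); WM=10
i=12 t=13 v=1: → [12,17),[10,15); WM=10
i=13 t=14 v=5: → [14,19),[12,17),[10,15); WM=12; [6,11) fires=3
i=14 t=16 v=2: → [16,21),[14,19),[12,17); WM=12
i=15 t=17 v=4: → [16,21),[14,19); WM=15; [8,13) fires=6 [10,15) fires=4

9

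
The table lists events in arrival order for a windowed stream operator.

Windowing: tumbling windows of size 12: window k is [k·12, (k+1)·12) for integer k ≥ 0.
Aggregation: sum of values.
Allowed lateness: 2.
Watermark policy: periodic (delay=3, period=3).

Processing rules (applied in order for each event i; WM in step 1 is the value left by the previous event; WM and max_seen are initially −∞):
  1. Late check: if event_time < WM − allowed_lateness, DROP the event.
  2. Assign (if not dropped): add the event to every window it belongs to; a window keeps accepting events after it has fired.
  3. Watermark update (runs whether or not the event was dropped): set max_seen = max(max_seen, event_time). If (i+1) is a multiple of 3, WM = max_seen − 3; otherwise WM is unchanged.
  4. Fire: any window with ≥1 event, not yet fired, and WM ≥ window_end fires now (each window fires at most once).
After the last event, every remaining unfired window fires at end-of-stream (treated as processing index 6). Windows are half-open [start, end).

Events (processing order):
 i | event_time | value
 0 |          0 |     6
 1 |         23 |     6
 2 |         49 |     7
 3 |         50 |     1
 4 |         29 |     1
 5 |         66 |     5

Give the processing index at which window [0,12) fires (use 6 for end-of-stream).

2

i=0 t=0 v=6: → [0,12); WM=−∞
i=1 t=23 v=6: → [12,24); WM=−∞
i=2 t=49 v=7: → [48,60); WM=46; [0,12) fires=6 [12,24) fires=6
i=3 t=50 v=1: → [48,60); WM=46
i=4 t=29 v=1: DROP (t<46-2); WM=46
i=5 t=66 v=5: → [60,72); WM=63; [48,60) fires=8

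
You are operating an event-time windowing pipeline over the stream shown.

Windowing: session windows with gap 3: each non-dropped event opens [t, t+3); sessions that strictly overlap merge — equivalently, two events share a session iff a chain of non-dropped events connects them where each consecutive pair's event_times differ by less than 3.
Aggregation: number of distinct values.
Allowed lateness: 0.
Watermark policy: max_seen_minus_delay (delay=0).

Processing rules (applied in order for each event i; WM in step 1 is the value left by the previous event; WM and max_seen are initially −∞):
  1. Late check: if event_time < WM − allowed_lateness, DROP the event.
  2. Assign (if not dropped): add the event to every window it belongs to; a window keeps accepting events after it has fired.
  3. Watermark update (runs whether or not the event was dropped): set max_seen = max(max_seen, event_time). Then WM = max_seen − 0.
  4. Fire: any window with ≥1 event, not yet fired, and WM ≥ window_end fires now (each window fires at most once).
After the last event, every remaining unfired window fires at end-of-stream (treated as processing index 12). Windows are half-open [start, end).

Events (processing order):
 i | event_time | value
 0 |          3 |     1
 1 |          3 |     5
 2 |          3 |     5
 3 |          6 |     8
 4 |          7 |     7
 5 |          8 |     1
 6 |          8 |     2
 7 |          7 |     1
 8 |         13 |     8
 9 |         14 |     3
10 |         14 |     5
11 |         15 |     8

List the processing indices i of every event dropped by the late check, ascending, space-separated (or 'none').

i=0 t=3 v=1: → [3,6); WM=3
i=1 t=3 v=5: → [3,6); WM=3
i=2 t=3 v=5: → [3,6); WM=3
i=3 t=6 v=8: → [6,9); WM=6
i=4 t=7 v=7: → [6,10); WM=7
i=5 t=8 v=1: → [6,11); WM=8
i=6 t=8 v=2: → [6,11); WM=8
i=7 t=7 v=1: DROP (t<8-0); WM=8
i=8 t=13 v=8: → [13,16); WM=13
i=9 t=14 v=3: → [13,17); WM=14
i=10 t=14 v=5: → [13,17); WM=14
i=11 t=15 v=8: → [13,18); WM=15

7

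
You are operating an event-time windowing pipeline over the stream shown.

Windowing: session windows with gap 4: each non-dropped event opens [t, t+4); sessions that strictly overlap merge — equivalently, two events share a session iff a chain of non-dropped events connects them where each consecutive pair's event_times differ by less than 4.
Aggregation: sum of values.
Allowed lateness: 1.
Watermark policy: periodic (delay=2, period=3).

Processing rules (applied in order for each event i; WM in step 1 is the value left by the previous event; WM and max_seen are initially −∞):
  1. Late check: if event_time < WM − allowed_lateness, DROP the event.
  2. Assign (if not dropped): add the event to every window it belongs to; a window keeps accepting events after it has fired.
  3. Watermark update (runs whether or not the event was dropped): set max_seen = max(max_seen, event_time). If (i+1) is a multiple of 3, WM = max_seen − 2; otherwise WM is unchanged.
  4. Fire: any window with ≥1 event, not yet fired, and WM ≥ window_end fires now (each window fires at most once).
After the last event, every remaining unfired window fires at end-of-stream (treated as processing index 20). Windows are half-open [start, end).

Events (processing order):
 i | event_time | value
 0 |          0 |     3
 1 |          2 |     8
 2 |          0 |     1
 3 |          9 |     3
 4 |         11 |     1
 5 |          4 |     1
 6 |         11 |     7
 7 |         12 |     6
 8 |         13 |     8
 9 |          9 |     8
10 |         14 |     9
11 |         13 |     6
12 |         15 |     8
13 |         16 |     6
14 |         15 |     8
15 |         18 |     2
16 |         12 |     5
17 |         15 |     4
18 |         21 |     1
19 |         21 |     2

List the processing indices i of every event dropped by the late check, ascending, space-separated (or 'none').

9 16

i=0 t=0 v=3: → [0,4); WM=−∞
i=1 t=2 v=8: → [0,6); WM=−∞
i=2 t=0 v=1: → [0,6); WM=0
i=3 t=9 v=3: → [9,13); WM=0
i=4 t=11 v=1: → [9,15); WM=0
i=5 t=4 v=1: → [0,8); WM=9
i=6 t=11 v=7: → [9,15); WM=9
i=7 t=12 v=6: → [9,16); WM=9
i=8 t=13 v=8: → [9,17); WM=11
i=9 t=9 v=8: DROP (t<11-1); WM=11
i=10 t=14 v=9: → [9,18); WM=11
i=11 t=13 v=6: → [9,18); WM=12
i=12 t=15 v=8: → [9,19); WM=12
i=13 t=16 v=6: → [9,20); WM=12
i=14 t=15 v=8: → [9,20); WM=14
i=15 t=18 v=2: → [9,22); WM=14
i=16 t=12 v=5: DROP (t<14-1); WM=14
i=17 t=15 v=4: → [9,22); WM=16
i=18 t=21 v=1: → [9,25); WM=16
i=19 t=21 v=2: → [9,25); WM=16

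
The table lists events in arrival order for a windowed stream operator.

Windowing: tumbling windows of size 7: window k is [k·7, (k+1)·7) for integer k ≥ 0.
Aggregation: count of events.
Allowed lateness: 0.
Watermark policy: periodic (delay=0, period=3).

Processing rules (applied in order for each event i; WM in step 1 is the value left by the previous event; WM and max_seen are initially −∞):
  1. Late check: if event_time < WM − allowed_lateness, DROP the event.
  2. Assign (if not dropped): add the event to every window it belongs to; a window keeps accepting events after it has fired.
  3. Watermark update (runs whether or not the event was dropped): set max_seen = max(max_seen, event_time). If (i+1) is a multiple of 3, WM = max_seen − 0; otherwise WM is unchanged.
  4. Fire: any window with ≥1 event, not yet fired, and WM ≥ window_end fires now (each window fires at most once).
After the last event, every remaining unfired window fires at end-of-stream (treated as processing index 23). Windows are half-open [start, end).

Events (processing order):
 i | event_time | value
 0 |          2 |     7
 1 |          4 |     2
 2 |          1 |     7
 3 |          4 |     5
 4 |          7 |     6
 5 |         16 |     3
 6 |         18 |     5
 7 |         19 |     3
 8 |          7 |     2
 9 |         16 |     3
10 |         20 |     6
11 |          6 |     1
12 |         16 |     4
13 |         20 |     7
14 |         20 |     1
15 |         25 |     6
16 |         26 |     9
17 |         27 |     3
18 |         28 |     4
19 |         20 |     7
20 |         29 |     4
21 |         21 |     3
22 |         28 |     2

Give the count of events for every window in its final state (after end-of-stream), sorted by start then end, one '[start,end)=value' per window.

i=0 t=2 v=7: → [0,7); WM=−∞
i=1 t=4 v=2: → [0,7); WM=−∞
i=2 t=1 v=7: → [0,7); WM=4
i=3 t=4 v=5: → [0,7); WM=4
i=4 t=7 v=6: → [7,14); WM=4
i=5 t=16 v=3: → [14,21); WM=16; [0,7) fires=4 [7,14) fires=1
i=6 t=18 v=5: → [14,21); WM=16
i=7 t=19 v=3: → [14,21); WM=16
i=8 t=7 v=2: DROP (t<16-0); WM=19
i=9 t=16 v=3: DROP (t<19-0); WM=19
i=10 t=20 v=6: → [14,21); WM=19
i=11 t=6 v=1: DROP (t<19-0); WM=20
i=12 t=16 v=4: DROP (t<20-0); WM=20
i=13 t=20 v=7: → [14,21); WM=20
i=14 t=20 v=1: → [14,21); WM=20
i=15 t=25 v=6: → [21,28); WM=20
i=16 t=26 v=9: → [21,28); WM=20
i=17 t=27 v=3: → [21,28); WM=27; [14,21) fires=6
i=18 t=28 v=4: → [28,35); WM=27
i=19 t=20 v=7: DROP (t<27-0); WM=27
i=20 t=29 v=4: → [28,35); WM=29; [21,28) fires=3
i=21 t=21 v=3: DROP (t<29-0); WM=29
i=22 t=28 v=2: DROP (t<29-0); WM=29

[0,7)=4 [7,14)=1 [14,21)=6 [21,28)=3 [28,35)=2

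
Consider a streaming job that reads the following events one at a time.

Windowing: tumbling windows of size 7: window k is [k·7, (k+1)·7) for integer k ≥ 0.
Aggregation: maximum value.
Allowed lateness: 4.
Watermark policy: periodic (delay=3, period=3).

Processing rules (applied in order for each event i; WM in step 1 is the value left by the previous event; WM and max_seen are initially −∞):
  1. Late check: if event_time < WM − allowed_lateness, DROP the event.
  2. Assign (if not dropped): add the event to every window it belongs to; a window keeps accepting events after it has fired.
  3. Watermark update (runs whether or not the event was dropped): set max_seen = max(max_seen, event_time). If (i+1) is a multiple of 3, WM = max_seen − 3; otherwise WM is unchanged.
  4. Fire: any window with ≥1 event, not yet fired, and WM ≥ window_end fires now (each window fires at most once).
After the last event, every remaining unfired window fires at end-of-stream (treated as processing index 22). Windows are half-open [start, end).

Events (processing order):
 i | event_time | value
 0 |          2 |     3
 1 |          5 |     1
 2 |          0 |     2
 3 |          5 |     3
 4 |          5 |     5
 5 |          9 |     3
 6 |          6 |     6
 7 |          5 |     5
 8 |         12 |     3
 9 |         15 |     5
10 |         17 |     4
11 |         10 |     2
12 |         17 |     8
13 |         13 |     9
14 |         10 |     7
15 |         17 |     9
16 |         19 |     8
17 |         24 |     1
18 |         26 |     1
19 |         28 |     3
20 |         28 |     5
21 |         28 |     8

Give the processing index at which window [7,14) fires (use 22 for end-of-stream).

11

i=0 t=2 v=3: → [0,7); WM=−∞
i=1 t=5 v=1: → [0,7); WM=−∞
i=2 t=0 v=2: → [0,7); WM=2
i=3 t=5 v=3: → [0,7); WM=2
i=4 t=5 v=5: → [0,7); WM=2
i=5 t=9 v=3: → [7,14); WM=6
i=6 t=6 v=6: → [0,7); WM=6
i=7 t=5 v=5: → [0,7); WM=6
i=8 t=12 v=3: → [7,14); WM=9; [0,7) fires=6
i=9 t=15 v=5: → [14,21); WM=9
i=10 t=17 v=4: → [14,21); WM=9
i=11 t=10 v=2: → [7,14); WM=14; [7,14) fires=3
i=12 t=17 v=8: → [14,21); WM=14
i=13 t=13 v=9: → [7,14); WM=14
i=14 t=10 v=7: → [7,14); WM=14
i=15 t=17 v=9: → [14,21); WM=14
i=16 t=19 v=8: → [14,21); WM=14
i=17 t=24 v=1: → [21,28); WM=21; [14,21) fires=9
i=18 t=26 v=1: → [21,28); WM=21
i=19 t=28 v=3: → [28,35); WM=21
i=20 t=28 v=5: → [28,35); WM=25
i=21 t=28 v=8: → [28,35); WM=25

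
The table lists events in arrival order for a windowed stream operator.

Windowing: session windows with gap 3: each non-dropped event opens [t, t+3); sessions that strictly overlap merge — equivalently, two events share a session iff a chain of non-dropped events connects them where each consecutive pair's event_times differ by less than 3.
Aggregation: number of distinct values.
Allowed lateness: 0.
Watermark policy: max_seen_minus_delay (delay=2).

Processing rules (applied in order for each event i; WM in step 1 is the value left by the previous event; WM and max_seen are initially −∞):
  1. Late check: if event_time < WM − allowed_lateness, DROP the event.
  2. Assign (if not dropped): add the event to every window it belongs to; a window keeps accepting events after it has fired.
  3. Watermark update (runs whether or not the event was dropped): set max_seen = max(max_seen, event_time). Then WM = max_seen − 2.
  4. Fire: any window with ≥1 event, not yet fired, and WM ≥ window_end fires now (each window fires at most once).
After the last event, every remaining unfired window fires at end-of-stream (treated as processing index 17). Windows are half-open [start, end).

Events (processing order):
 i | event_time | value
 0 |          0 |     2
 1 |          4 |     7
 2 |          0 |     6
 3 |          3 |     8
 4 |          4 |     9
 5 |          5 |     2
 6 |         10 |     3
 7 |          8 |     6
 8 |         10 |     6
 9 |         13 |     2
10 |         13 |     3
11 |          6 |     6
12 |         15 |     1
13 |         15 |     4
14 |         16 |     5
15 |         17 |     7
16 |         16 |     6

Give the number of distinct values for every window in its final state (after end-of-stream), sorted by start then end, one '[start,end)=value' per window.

[0,3)=1 [3,8)=4 [8,13)=2 [13,20)=7

i=0 t=0 v=2: → [0,3); WM=-2
i=1 t=4 v=7: → [4,7); WM=2
i=2 t=0 v=6: DROP (t<2-0); WM=2
i=3 t=3 v=8: → [3,7); WM=2
i=4 t=4 v=9: → [3,7); WM=2
i=5 t=5 v=2: → [3,8); WM=3
i=6 t=10 v=3: → [10,13); WM=8
i=7 t=8 v=6: → [8,13); WM=8
i=8 t=10 v=6: → [8,13); WM=8
i=9 t=13 v=2: → [13,16); WM=11
i=10 t=13 v=3: → [13,16); WM=11
i=11 t=6 v=6: DROP (t<11-0); WM=11
i=12 t=15 v=1: → [13,18); WM=13
i=13 t=15 v=4: → [13,18); WM=13
i=14 t=16 v=5: → [13,19); WM=14
i=15 t=17 v=7: → [13,20); WM=15
i=16 t=16 v=6: → [13,20); WM=15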